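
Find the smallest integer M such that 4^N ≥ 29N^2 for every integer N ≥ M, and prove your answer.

M = 5

At N = 4: 256 < 464, so the inequality fails and M ≥ 5. We prove 4^N ≥ 29N^2 for all N ≥ 5.
Base step (N = 5): 4^N = 1024 and 29N^2 = 725, so 1024 ≥ 725.
Suppose the result is true for N = j, so 4^j ≥ 29j^2.
Then 4^(j + 1) = 4·(4^j) ≥ 4·(29j^2).
Also, for j ≥ 5 we have 4·(29j^2) ≥ 29(j+1)^2, since 4 ≥ (1 + 1/j)^2 for all j ≥ 5.
Combining, 4^(j + 1) ≥ 29(j+1)^2.
This completes the induction.
Hence the smallest such M is 5.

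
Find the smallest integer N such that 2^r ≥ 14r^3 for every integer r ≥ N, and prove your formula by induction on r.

At r = 15: 32768 < 47250, so the inequality fails and N ≥ 16. We prove 2^r ≥ 14r^3 for all r ≥ 16.
Base case (r = 16): 2^r = 65536 and 14r^3 = 57344, so 65536 ≥ 57344.
Inductive step: suppose the statement holds for some p ≥ 16, so 2^p ≥ 14p^3.
Then 2^(p + 1) = 2·(2^p) ≥ 2·(14p^3).
Also, for p ≥ 16 we have 2·(14p^3) ≥ 14(p+1)^3, since 2 ≥ (1 + 1/p)^3 for all p ≥ 16.
Combining, 2^(p + 1) ≥ 14(p+1)^3.
Hence, by induction on r, the claim holds for every r ≥ 16.
Hence the smallest such N is 16.

N = 16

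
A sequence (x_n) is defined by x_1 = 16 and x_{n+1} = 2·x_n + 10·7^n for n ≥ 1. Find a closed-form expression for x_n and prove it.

Computing the first terms: x_1 = 16, x_2 = 102, x_3 = 694. This suggests x_n = 2^n + 2·7^n.
Base case (n = 1): the formula gives 16 = 16 = x_1.
Inductive step: assume the claim holds for n = r, so x_r = 2^r + 2·7^r.
Then x_{r+1} = 2·x_r + 10·7^r = 2·(2^r + 2·7^r) + 10·7^r = 2^(r + 1) + 2·7^(r + 1),
which is the claimed formula at n = r+1.
By the principle of mathematical induction, the result holds for all n ≥ 1.

x_n = 2^n + 2·7^n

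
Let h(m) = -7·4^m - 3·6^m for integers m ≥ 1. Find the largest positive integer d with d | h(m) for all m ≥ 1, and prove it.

d = 2

Computing the first values: h(1) = -46 and h(2) = -220; gcd(-46, -220) = 2, so d ≤ 2.
We prove 2 | -7·4^m - 3·6^m for all m ≥ 1 by induction on m.
Base step (m = 1): h(1) = -46 = 2·(-23), so 2 | h(1).
Suppose the result is true for m = k, i.e. 2 | h(k). Then
h(k+1) − 6·h(k) = (-7·4^(k+1) - 3·6^(k+1)) − 6·(-7·4^k - 3·6^k) = (-7)·4^k·(4 − 6) = (14)·4^k. Since 2 | h(k) by the inductive hypothesis, 2 | 6·h(k); and 2 | 14 since 14 = 2·7. Therefore 2 | h(k+1).
By the principle of mathematical induction, the result holds for all m ≥ 1.
Therefore the largest such d is 2.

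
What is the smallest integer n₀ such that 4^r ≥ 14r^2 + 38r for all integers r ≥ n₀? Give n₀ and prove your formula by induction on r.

At r = 4: 256 < 376, so the inequality fails and n₀ ≥ 5. We prove 4^r ≥ 14r^2 + 38r for all r ≥ 5.
Base case (r = 5): 4^r = 1024 and 14r^2 + 38r = 540, so 1024 ≥ 540.
Inductive step: suppose the statement holds for some p ≥ 5, so 4^p ≥ 14p^2 + 38p.
Then 4^(p + 1) = 4·(4^p) ≥ 4·(14p^2 + 38p).
Also, for p ≥ 5 we have 4·(14p^2 + 38p) ≥ 14(p+1)^2 + 38(p+1), since 4·(14p^2 + 38p) − (14(p+1)^2 + 38(p+1)) = 42p^2 + 86p - 52, which is nonnegative for all p ≥ 5.
Combining, 4^(p + 1) ≥ 14(p+1)^2 + 38(p+1).
By induction, the statement is established for all r ≥ 5.
Hence the smallest such n₀ is 5.

n₀ = 5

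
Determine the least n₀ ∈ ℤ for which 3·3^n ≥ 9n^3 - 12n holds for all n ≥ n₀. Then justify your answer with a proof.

At n = 5: 729 < 1065, so the inequality fails and n₀ ≥ 6. We prove 3·3^n ≥ 9n^3 - 12n for all n ≥ 6.
Base case (n = 6): 3·3^n = 2187 and 9n^3 - 12n = 1872, so 2187 ≥ 1872.
Inductive step: suppose the statement holds for some j ≥ 6, so 3·3^j ≥ 9j^3 - 12j.
Then 3·3^(j + 1) = 3·(3·3^j) ≥ 3·(9j^3 - 12j).
Also, for j ≥ 6 we have 3·(9j^3 - 12j) ≥ 9(j+1)^3 - 12(j+1), since 3·(9j^3 - 12j) − (9(j+1)^3 - 12(j+1)) = 18j^3 - 27j^2 - 51j + 3, which is nonnegative for all j ≥ 6.
Combining, 3·3^(j + 1) ≥ 9(j+1)^3 - 12(j+1).
This completes the induction.
Hence the smallest such n₀ is 6.

n₀ = 6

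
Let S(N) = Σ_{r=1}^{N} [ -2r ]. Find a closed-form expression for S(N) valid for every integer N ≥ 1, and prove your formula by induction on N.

S(N) = -N(N + 1)

We claim S(N) = -N(N + 1) for all N ≥ 1.
When N = 1: S(1) = -2, and the closed form gives -2. They agree.
Inductive step: suppose the statement holds for some r ≥ 1, so S(r) = r(-r - 1).
Then S(r+1) = S(r) + (-2r - 2) = (r(-r - 1)) + (-2r - 2).
Simplifying, S(r+1) = -(r + 1)(r + 2) = -(r+1)((r+1) + 1),
which is the closed form with N = r+1.
Hence, by induction on N, the claim holds for every N ≥ 1.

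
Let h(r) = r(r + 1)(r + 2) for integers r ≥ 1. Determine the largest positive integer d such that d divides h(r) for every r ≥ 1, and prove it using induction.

Computing the first values: h(1) = 6 and h(2) = 24; gcd(6, 24) = 6, so d ≤ 6.
We prove 6 | r(r + 1)(r + 2) for all r ≥ 1 by induction on r.
Base step (r = 1): h(1) = 6 = 6·(1), so 6 | h(1).
Inductive step: suppose the statement holds for some i ≥ 1, i.e. 6 | h(i). Then
h(i+1) − h(i) = (i+1)·(i+2)·(i+3) − i·(i+1)·(i+2) = (i+1)·(i+2)·[(i+3) − i] = 3·(i+1)·(i+2). The product of 2 consecutive integers is divisible by (2)! = 2, so h(i+1) − h(i) is divisible by 3·2 = 6. By the inductive hypothesis 6 | h(i), hence 6 | h(i+1).
By induction, the statement is established for all r ≥ 1.
Therefore the largest such d is 6.

d = 6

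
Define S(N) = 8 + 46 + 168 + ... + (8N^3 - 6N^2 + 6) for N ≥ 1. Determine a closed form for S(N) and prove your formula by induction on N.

S(N) = N(2N^3 + 2N^2 - N + 5)

We claim S(N) = N(2N^3 + 2N^2 - N + 5) for all N ≥ 1.
For the base case N = 1: S(1) = 8, and the closed form gives 8. They agree.
For the inductive step, assume it holds for an arbitrary i ≥ 1, so S(i) = i(2i^3 + 2i^2 - i + 5).
Then S(i+1) = S(i) + (8i^3 + 18i^2 + 12i + 8) = (i(2i^3 + 2i^2 - i + 5)) + (8i^3 + 18i^2 + 12i + 8).
Simplifying, S(i+1) = (i + 1)(2i^3 + 8i^2 + 9i + 8) = (i+1)(2(i+1)^3 + 2(i+1)^2 - (i+1) + 5),
which is the closed form with N = i+1.
Hence, by induction on N, the claim holds for every N ≥ 1.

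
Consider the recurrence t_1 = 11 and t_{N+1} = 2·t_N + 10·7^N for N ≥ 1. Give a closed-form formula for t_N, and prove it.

Computing the first terms: t_1 = 11, t_2 = 92, t_3 = 674. This suggests t_N = -3·2^(N - 1) + 2·7^N.
When N = 1: the formula gives 11 = 11 = t_1.
For the inductive step, assume it holds for an arbitrary p ≥ 1, so t_p = -3·2^(p - 1) + 2·7^p.
Then t_{p+1} = 2·t_p + 10·7^p = 2·(-3·2^(p - 1) + 2·7^p) + 10·7^p = -3·2^p + 2·7^(p + 1) = -3·2^((p+1) - 1) + 2·7^(p+1),
which is the claimed formula at N = p+1.
This completes the induction.

t_N = -3·2^(N - 1) + 2·7^N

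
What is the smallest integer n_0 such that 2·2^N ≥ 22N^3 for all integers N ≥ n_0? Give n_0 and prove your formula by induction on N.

n_0 = 16

At N = 15: 65536 < 74250, so the inequality fails and n_0 ≥ 16. We prove 2·2^N ≥ 22N^3 for all N ≥ 16.
For the base case N = 16: 2·2^N = 131072 and 22N^3 = 90112, so 131072 ≥ 90112.
Inductive step: suppose the statement holds for some k ≥ 16, so 2·2^k ≥ 22k^3.
Then 2·2^(k + 1) = 2·(2·2^k) ≥ 2·(22k^3).
Also, for k ≥ 16 we have 2·(22k^3) ≥ 22(k+1)^3, since 2 ≥ (1 + 1/k)^3 for all k ≥ 16.
Combining, 2·2^(k + 1) ≥ 22(k+1)^3.
This completes the induction.
Hence the smallest such n_0 is 16.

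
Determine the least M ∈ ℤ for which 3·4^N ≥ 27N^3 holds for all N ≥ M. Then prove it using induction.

At N = 5: 3072 < 3375, so the inequality fails and M ≥ 6. We prove 3·4^N ≥ 27N^3 for all N ≥ 6.
When N = 6: 3·4^N = 12288 and 27N^3 = 5832, so 12288 ≥ 5832.
Inductive step: suppose the statement holds for some i ≥ 6, so 3·4^i ≥ 27i^3.
Then 3·4^(i + 1) = 4·(3·4^i) ≥ 4·(27i^3).
Also, for i ≥ 6 we have 4·(27i^3) ≥ 27(i+1)^3, since 4 ≥ (1 + 1/i)^3 for all i ≥ 6.
Combining, 3·4^(i + 1) ≥ 27(i+1)^3.
By induction, the statement is established for all N ≥ 6.
Hence the smallest such M is 6.

M = 6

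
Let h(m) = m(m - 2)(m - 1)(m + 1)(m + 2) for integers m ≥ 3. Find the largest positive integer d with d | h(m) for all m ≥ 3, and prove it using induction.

d = 120

Computing the first values: h(3) = 120 and h(4) = 720; gcd(120, 720) = 120, so d ≤ 120.
We prove 120 | m(m - 2)(m - 1)(m + 1)(m + 2) for all m ≥ 3 by induction on m.
Base step (m = 3): h(3) = 120 = 120·(1), so 120 | h(3).
Inductive step: assume the claim holds for m = p, i.e. 120 | h(p). Then
h(p+1) − h(p) = (p-1)·p·(p+1)·(p+2)·(p+3) − (p-2)·(p-1)·p·(p+1)·(p+2) = (p-1)·p·(p+1)·(p+2)·[(p+3) − (p-2)] = 5·(p-1)·p·(p+1)·(p+2). The product of 4 consecutive integers is divisible by (4)! = 24, so h(p+1) − h(p) is divisible by 5·24 = 120. By the inductive hypothesis 120 | h(p), hence 120 | h(p+1).
Hence, by induction on m, the claim holds for every m ≥ 3.
Therefore the largest such d is 120.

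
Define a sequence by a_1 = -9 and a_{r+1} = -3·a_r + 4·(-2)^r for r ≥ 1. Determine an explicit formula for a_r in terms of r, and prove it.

Computing the first terms: a_1 = -9, a_2 = 19, a_3 = -41. This suggests a_r = (-2)^(r + 2) - (-3)^(r - 1).
When r = 1: the formula gives -9 = -9 = a_1.
Inductive step: suppose the statement holds for some j ≥ 1, so a_j = (-2)^(j + 2) - (-3)^(j - 1).
Then a_{j+1} = -3·a_j + 4·(-2)^j = -3·((-2)^(j + 2) - (-3)^(j - 1)) + 4·(-2)^j = (-2)^(j + 3) - (-3)^j = (-2)^((j+1) + 2) - (-3)^((j+1) - 1),
which is the claimed formula at r = j+1.
By the principle of mathematical induction, the result holds for all r ≥ 1.

a_r = (-2)^(r + 2) - (-3)^(r - 1)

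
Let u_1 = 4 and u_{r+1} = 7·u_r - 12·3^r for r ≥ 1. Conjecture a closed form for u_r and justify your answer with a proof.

u_r = 3^(r + 1) - 5·7^(r - 1)

Computing the first terms: u_1 = 4, u_2 = -8, u_3 = -164. This suggests u_r = 3^(r + 1) - 5·7^(r - 1).
When r = 1: the formula gives 4 = 4 = u_1.
Inductive step: assume the claim holds for r = i, so u_i = 3^(i + 1) - 5·7^(i - 1).
Then u_{i+1} = 7·u_i - 12·3^i = 7·(3^(i + 1) - 5·7^(i - 1)) - 12·3^i = 3^(i + 2) - 5·7^i = 3^((i+1) + 1) - 5·7^((i+1) - 1),
which is the claimed formula at r = i+1.
By the principle of mathematical induction, the result holds for all r ≥ 1.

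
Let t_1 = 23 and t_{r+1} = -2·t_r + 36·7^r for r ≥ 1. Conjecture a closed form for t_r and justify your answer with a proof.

Computing the first terms: t_1 = 23, t_2 = 206, t_3 = 1352. This suggests t_r = -5(-2)^(r - 1) + 4·7^r.
Base step (r = 1): the formula gives 23 = 23 = t_1.
Suppose the result is true for r = i, so t_i = -5(-2)^(i - 1) + 4·7^i.
Then t_{i+1} = -2·t_i + 36·7^i = -2·(-5(-2)^(i - 1) + 4·7^i) + 36·7^i = -5(-2)^i + 4·7^(i + 1) = -5(-2)^((i+1) - 1) + 4·7^(i+1),
which is the claimed formula at r = i+1.
This completes the induction.

t_r = -5(-2)^(r - 1) + 4·7^r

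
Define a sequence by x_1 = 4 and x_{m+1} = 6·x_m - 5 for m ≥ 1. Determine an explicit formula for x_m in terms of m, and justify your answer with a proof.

x_m = 3·6^(m - 1) + 1

Computing the first terms: x_1 = 4, x_2 = 19, x_3 = 109. This suggests x_m = 3·6^(m - 1) + 1.
For the base case m = 1: the formula gives 4 = 4 = x_1.
For the inductive step, assume it holds for an arbitrary p ≥ 1, so x_p = 3·6^(p - 1) + 1.
Then x_{p+1} = 6·x_p - 5 = 6·(3·6^(p - 1) + 1) - 5 = 3·6^p + 1 = 3·6^((p+1) - 1) + 1,
which is the claimed formula at m = p+1.
By induction, the statement is established for all m ≥ 1.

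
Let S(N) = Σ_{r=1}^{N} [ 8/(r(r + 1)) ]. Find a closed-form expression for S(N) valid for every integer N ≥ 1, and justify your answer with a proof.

S(N) = 8N/(N + 1)

We claim S(N) = 8N/(N + 1) for all N ≥ 1.
For the base case N = 1: S(1) = 4, and the closed form gives 4. They agree.
For the inductive step, assume it holds for an arbitrary r ≥ 1, so S(r) = 8r/(r + 1).
Then S(r+1) = S(r) + (8/((r + 1)(r + 2))) = (8r/(r + 1)) + (8/((r + 1)(r + 2))).
Simplifying, S(r+1) = 8(r + 1)/(r + 2) = 8(r+1)/((r+1) + 1),
which is the closed form with N = r+1.
Hence, by induction on N, the claim holds for every N ≥ 1.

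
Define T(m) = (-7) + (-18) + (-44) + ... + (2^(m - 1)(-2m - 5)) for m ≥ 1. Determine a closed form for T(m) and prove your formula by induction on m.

T(m) = -2^m(2m + 3) + 3

We claim T(m) = -2^m(2m + 3) + 3 for all m ≥ 1.
Base case (m = 1): T(1) = -7, and the closed form gives -7. They agree.
Suppose the result is true for m = r, so T(r) = -2^r(2r + 3) + 3.
Then T(r+1) = T(r) + (2^r(-2r - 7)) = (-2^r(2r + 3) + 3) + (2^r(-2r - 7)).
Simplifying, T(r+1) = -4·2^r·r - 10·2^r + 3 = -2^(r+1)(2(r+1) + 3) + 3,
which is the closed form with m = r+1.
Hence, by induction on m, the claim holds for every m ≥ 1.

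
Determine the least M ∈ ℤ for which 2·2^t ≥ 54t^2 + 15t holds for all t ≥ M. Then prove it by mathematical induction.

M = 12

At t = 11: 4096 < 6699, so the inequality fails and M ≥ 12. We prove 2·2^t ≥ 54t^2 + 15t for all t ≥ 12.
For the base case t = 12: 2·2^t = 8192 and 54t^2 + 15t = 7956, so 8192 ≥ 7956.
Inductive step: suppose the statement holds for some p ≥ 12, so 2·2^p ≥ 54p^2 + 15p.
Then 2·2^(p + 1) = 2·(2·2^p) ≥ 2·(54p^2 + 15p).
Also, for p ≥ 12 we have 2·(54p^2 + 15p) ≥ 54(p+1)^2 + 15(p+1), since 2·(54p^2 + 15p) − (54(p+1)^2 + 15(p+1)) = 54p^2 - 93p - 69, which is nonnegative for all p ≥ 12.
Combining, 2·2^(p + 1) ≥ 54(p+1)^2 + 15(p+1).
This completes the induction.
Hence the smallest such M is 12.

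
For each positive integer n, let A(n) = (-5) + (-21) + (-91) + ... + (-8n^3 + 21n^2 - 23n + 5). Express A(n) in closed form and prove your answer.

We claim A(n) = -n(2n^3 - 3n^2 + 3n + 3) for all n ≥ 1.
Base case (n = 1): A(1) = -5, and the closed form gives -5. They agree.
Inductive step: suppose the statement holds for some r ≥ 1, so A(r) = r(-2r^3 + 3r^2 - 3r - 3).
Then A(r+1) = A(r) + (-8r^3 - 3r^2 - 5r - 5) = (r(-2r^3 + 3r^2 - 3r - 3)) + (-8r^3 - 3r^2 - 5r - 5).
Simplifying, A(r+1) = -(r + 1)(2r^3 + 3r^2 + 3r + 5) = -(r+1)(2(r+1)^3 - 3(r+1)^2 + 3(r+1) + 3),
which is the closed form with n = r+1.
By the principle of mathematical induction, the result holds for all n ≥ 1.

A(n) = -n(2n^3 - 3n^2 + 3n + 3)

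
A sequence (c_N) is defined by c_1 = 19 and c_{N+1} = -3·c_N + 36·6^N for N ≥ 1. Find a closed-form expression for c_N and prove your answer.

Computing the first terms: c_1 = 19, c_2 = 159, c_3 = 819. This suggests c_N = -5(-3)^(N - 1) + 4·6^N.
Base case (N = 1): the formula gives 19 = 19 = c_1.
Inductive step: assume the claim holds for N = p, so c_p = -5(-3)^(p - 1) + 4·6^p.
Then c_{p+1} = -3·c_p + 36·6^p = -3·(-5(-3)^(p - 1) + 4·6^p) + 36·6^p = -5(-3)^p + 4·6^(p + 1) = -5(-3)^((p+1) - 1) + 4·6^(p+1),
which is the claimed formula at N = p+1.
By induction, the statement is established for all N ≥ 1.

c_N = -5(-3)^(N - 1) + 4·6^N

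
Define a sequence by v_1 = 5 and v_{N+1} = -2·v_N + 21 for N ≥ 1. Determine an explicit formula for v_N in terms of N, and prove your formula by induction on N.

v_N = (-2)^N + 7

Computing the first terms: v_1 = 5, v_2 = 11, v_3 = -1. This suggests v_N = (-2)^N + 7.
When N = 1: the formula gives 5 = 5 = v_1.
Inductive step: suppose the statement holds for some j ≥ 1, so v_j = (-2)^j + 7.
Then v_{j+1} = -2·v_j + 21 = -2·((-2)^j + 7) + 21 = (-2)^(j + 1) + 7,
which is the claimed formula at N = j+1.
This completes the induction.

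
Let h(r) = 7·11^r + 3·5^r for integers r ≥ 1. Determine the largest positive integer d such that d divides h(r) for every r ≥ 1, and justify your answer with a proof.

d = 2

Computing the first values: h(1) = 92 and h(2) = 922; gcd(92, 922) = 2, so d ≤ 2.
We prove 2 | 7·11^r + 3·5^r for all r ≥ 1 by induction on r.
Base step (r = 1): h(1) = 92 = 2·(46), so 2 | h(1).
For the inductive step, assume it holds for an arbitrary i ≥ 1, i.e. 2 | h(i). Then
h(i+1) − 11·h(i) = (7·11^(i+1) + 3·5^(i+1)) − 11·(7·11^i + 3·5^i) = (3)·5^i·(5 − 11) = (-18)·5^i. Since 2 | h(i) by the inductive hypothesis, 2 | 11·h(i); and 2 | -18 since -18 = 2·-9. Therefore 2 | h(i+1).
This completes the induction.
Therefore the largest such d is 2.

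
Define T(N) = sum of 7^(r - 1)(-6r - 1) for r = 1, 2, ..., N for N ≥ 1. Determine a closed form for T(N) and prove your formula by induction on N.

T(N) = -7^N·N

We claim T(N) = -7^N·N for all N ≥ 1.
For the base case N = 1: T(1) = -7, and the closed form gives -7. They agree.
Inductive step: suppose the statement holds for some r ≥ 1, so T(r) = -7^r·r.
Then T(r+1) = T(r) + (7^r(-6r - 7)) = (-7^r·r) + (7^r(-6r - 7)).
Simplifying, T(r+1) = 7^(r + 1)(-r - 1) = -7^(r+1)·(r+1),
which is the closed form with N = r+1.
By the principle of mathematical induction, the result holds for all N ≥ 1.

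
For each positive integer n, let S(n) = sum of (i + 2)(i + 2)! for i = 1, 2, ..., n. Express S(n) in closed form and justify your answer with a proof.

We claim S(n) = (n + 3)! - 6 for all n ≥ 1.
For the base case n = 1: S(1) = 18, and the closed form gives 18. They agree.
Inductive step: suppose the statement holds for some i ≥ 1, so S(i) = (i + 3)! - 6.
Then S(i+1) = S(i) + ((i + 3)(i + 3)!) = ((i + 3)! - 6) + ((i + 3)(i + 3)!).
Simplifying, S(i+1) = ((i+1) + 3)! - 6,
which is the closed form with n = i+1.
This completes the induction.

S(n) = (n + 3)! - 6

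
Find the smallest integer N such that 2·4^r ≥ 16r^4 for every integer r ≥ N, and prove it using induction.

N = 8

At r = 7: 32768 < 38416, so the inequality fails and N ≥ 8. We prove 2·4^r ≥ 16r^4 for all r ≥ 8.
When r = 8: 2·4^r = 131072 and 16r^4 = 65536, so 131072 ≥ 65536.
Inductive step: assume the claim holds for r = p, so 2·4^p ≥ 16p^4.
Then 2·4^(p + 1) = 4·(2·4^p) ≥ 4·(16p^4).
Also, for p ≥ 8 we have 4·(16p^4) ≥ 16(p+1)^4, since 4 ≥ (1 + 1/p)^4 for all p ≥ 8.
Combining, 2·4^(p + 1) ≥ 16(p+1)^4.
Hence, by induction on r, the claim holds for every r ≥ 8.
Hence the smallest such N is 8.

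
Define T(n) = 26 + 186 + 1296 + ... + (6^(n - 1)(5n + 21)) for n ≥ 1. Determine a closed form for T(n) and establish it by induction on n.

We claim T(n) = 6^n(n + 4) - 4 for all n ≥ 1.
When n = 1: T(1) = 26, and the closed form gives 26. They agree.
Suppose the result is true for n = p, so T(p) = 6^p(p + 4) - 4.
Then T(p+1) = T(p) + (6^p(5p + 26)) = (6^p(p + 4) - 4) + (6^p(5p + 26)).
Simplifying, T(p+1) = 6·6^p·p + 30·6^p - 4 = 6^(p+1)((p+1) + 4) - 4,
which is the closed form with n = p+1.
This completes the induction.

T(n) = 6^n(n + 4) - 4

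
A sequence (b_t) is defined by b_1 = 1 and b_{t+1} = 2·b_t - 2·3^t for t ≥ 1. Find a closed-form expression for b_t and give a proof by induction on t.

b_t = 7·2^(t - 1) - 2·3^t

Computing the first terms: b_1 = 1, b_2 = -4, b_3 = -26. This suggests b_t = 7·2^(t - 1) - 2·3^t.
For the base case t = 1: the formula gives 1 = 1 = b_1.
For the inductive step, assume it holds for an arbitrary m ≥ 1, so b_m = 7·2^(m - 1) - 2·3^m.
Then b_{m+1} = 2·b_m - 2·3^m = 2·(7·2^(m - 1) - 2·3^m) - 2·3^m = 7·2^m - 2·3^(m + 1) = 7·2^((m+1) - 1) - 2·3^(m+1),
which is the claimed formula at t = m+1.
This completes the induction.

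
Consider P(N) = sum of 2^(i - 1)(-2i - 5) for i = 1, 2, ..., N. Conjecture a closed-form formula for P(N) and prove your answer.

P(N) = -2^N(2N + 3) + 3

We claim P(N) = -2^N(2N + 3) + 3 for all N ≥ 1.
When N = 1: P(1) = -7, and the closed form gives -7. They agree.
Suppose the result is true for N = i, so P(i) = -2^i(2i + 3) + 3.
Then P(i+1) = P(i) + (2^i(-2i - 7)) = (-2^i(2i + 3) + 3) + (2^i(-2i - 7)).
Simplifying, P(i+1) = -4·2^i·i - 10·2^i + 3 = -2^(i+1)(2(i+1) + 3) + 3,
which is the closed form with N = i+1.
This completes the induction.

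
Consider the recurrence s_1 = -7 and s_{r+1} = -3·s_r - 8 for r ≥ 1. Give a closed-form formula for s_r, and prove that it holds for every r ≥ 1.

s_r = -5(-3)^(r - 1) - 2

Computing the first terms: s_1 = -7, s_2 = 13, s_3 = -47. This suggests s_r = -5(-3)^(r - 1) - 2.
For the base case r = 1: the formula gives -7 = -7 = s_1.
Inductive step: suppose the statement holds for some j ≥ 1, so s_j = -5(-3)^(j - 1) - 2.
Then s_{j+1} = -3·s_j - 8 = -3·(-5(-3)^(j - 1) - 2) - 8 = -5(-3)^j - 2 = -5(-3)^((j+1) - 1) - 2,
which is the claimed formula at r = j+1.
Hence, by induction on r, the claim holds for every r ≥ 1.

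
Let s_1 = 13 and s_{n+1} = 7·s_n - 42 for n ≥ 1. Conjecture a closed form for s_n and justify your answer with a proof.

s_n = 6·7^(n - 1) + 7

Computing the first terms: s_1 = 13, s_2 = 49, s_3 = 301. This suggests s_n = 6·7^(n - 1) + 7.
For the base case n = 1: the formula gives 13 = 13 = s_1.
For the inductive step, assume it holds for an arbitrary i ≥ 1, so s_i = 6·7^(i - 1) + 7.
Then s_{i+1} = 7·s_i - 42 = 7·(6·7^(i - 1) + 7) - 42 = 6·7^i + 7 = 6·7^((i+1) - 1) + 7,
which is the claimed formula at n = i+1.
By the principle of mathematical induction, the result holds for all n ≥ 1.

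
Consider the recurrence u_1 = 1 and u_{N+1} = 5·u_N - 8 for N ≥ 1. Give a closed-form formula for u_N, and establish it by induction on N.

u_N = -5^(N - 1) + 2

Computing the first terms: u_1 = 1, u_2 = -3, u_3 = -23. This suggests u_N = -5^(N - 1) + 2.
Base case (N = 1): the formula gives 1 = 1 = u_1.
Inductive step: suppose the statement holds for some j ≥ 1, so u_j = -5^(j - 1) + 2.
Then u_{j+1} = 5·u_j - 8 = 5·(-5^(j - 1) + 2) - 8 = -5^j + 2 = -5^((j+1) - 1) + 2,
which is the claimed formula at N = j+1.
By the principle of mathematical induction, the result holds for all N ≥ 1.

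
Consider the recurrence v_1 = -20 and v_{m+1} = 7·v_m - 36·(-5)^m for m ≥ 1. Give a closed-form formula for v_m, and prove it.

v_m = 3(-5)^m - 5·7^(m - 1)

Computing the first terms: v_1 = -20, v_2 = 40, v_3 = -620. This suggests v_m = 3(-5)^m - 5·7^(m - 1).
For the base case m = 1: the formula gives -20 = -20 = v_1.
Inductive step: suppose the statement holds for some j ≥ 1, so v_j = 3(-5)^j - 5·7^(j - 1).
Then v_{j+1} = 7·v_j - 36·(-5)^j = 7·(3(-5)^j - 5·7^(j - 1)) - 36·(-5)^j = 3(-5)^(j + 1) - 5·7^j = 3(-5)^(j+1) - 5·7^((j+1) - 1),
which is the claimed formula at m = j+1.
By induction, the statement is established for all m ≥ 1.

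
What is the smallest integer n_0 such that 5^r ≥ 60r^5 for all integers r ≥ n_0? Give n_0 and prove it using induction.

n_0 = 10

At r = 9: 1953125 < 3542940, so the inequality fails and n_0 ≥ 10. We prove 5^r ≥ 60r^5 for all r ≥ 10.
When r = 10: 5^r = 9765625 and 60r^5 = 6000000, so 9765625 ≥ 6000000.
Inductive step: assume the claim holds for r = j, so 5^j ≥ 60j^5.
Then 5^(j + 1) = 5·(5^j) ≥ 5·(60j^5).
Also, for j ≥ 10 we have 5·(60j^5) ≥ 60(j+1)^5, since 5 ≥ (1 + 1/j)^5 for all j ≥ 10.
Combining, 5^(j + 1) ≥ 60(j+1)^5.
By induction, the statement is established for all r ≥ 10.
Hence the smallest such n_0 is 10.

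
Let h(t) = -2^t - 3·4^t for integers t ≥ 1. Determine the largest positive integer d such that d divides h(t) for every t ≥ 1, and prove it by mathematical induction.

Computing the first values: h(1) = -14 and h(2) = -52; gcd(-14, -52) = 2, so d ≤ 2.
We prove 2 | -2^t - 3·4^t for all t ≥ 1 by induction on t.
Base step (t = 1): h(1) = -14 = 2·(-7), so 2 | h(1).
Inductive step: assume the claim holds for t = p, i.e. 2 | h(p). Then
h(p+1) − 4·h(p) = (-2^(p+1) - 3·4^(p+1)) − 4·(-2^p - 3·4^p) = (-1)·2^p·(2 − 4) = (2)·2^p. Since 2 | h(p) by the inductive hypothesis, 2 | 4·h(p); and 2 | 2 since 2 = 2·1. Therefore 2 | h(p+1).
This completes the induction.
Therefore the largest such d is 2.

d = 2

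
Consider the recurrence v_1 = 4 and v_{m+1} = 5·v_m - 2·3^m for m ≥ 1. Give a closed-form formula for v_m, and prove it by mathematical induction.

v_m = 3^m + 5^(m - 1)

Computing the first terms: v_1 = 4, v_2 = 14, v_3 = 52. This suggests v_m = 3^m + 5^(m - 1).
When m = 1: the formula gives 4 = 4 = v_1.
Inductive step: suppose the statement holds for some p ≥ 1, so v_p = 3^p + 5^(p - 1).
Then v_{p+1} = 5·v_p - 2·3^p = 5·(3^p + 5^(p - 1)) - 2·3^p = 3^(p + 1) + 5^p = 3^(p+1) + 5^((p+1) - 1),
which is the claimed formula at m = p+1.
By induction, the statement is established for all m ≥ 1.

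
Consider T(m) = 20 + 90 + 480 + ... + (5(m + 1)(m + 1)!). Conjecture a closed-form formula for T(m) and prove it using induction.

T(m) = 5(m + 2)! - 10

We claim T(m) = 5(m + 2)! - 10 for all m ≥ 1.
Base step (m = 1): T(1) = 20, and the closed form gives 20. They agree.
Inductive step: suppose the statement holds for some k ≥ 1, so T(k) = 5(k + 2)! - 10.
Then T(k+1) = T(k) + (5(k + 2)(k + 2)!) = (5(k + 2)! - 10) + (5(k + 2)(k + 2)!).
Simplifying, T(k+1) = 5((k+1) + 2)! - 10,
which is the closed form with m = k+1.
By the principle of mathematical induction, the result holds for all m ≥ 1.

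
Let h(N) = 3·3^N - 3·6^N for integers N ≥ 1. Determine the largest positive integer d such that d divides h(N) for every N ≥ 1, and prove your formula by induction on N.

Computing the first values: h(1) = -9 and h(2) = -81; gcd(-9, -81) = 9, so d ≤ 9.
We prove 9 | 3·3^N - 3·6^N for all N ≥ 1 by induction on N.
When N = 1: h(1) = -9 = 9·(-1), so 9 | h(1).
Suppose the result is true for N = k, i.e. 9 | h(k). Then
h(k+1) − 6·h(k) = (3·3^(k+1) - 3·6^(k+1)) − 6·(3·3^k - 3·6^k) = (3)·3^k·(3 − 6) = (-9)·3^k. Since 9 | h(k) by the inductive hypothesis, 9 | 6·h(k); and 9 | -9 since -9 = 9·-1. Therefore 9 | h(k+1).
This completes the induction.
Therefore the largest such d is 9.

d = 9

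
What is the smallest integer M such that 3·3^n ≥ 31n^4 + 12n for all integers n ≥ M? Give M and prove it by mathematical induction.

M = 11

At n = 10: 177147 < 310120, so the inequality fails and M ≥ 11. We prove 3·3^n ≥ 31n^4 + 12n for all n ≥ 11.
Base case (n = 11): 3·3^n = 531441 and 31n^4 + 12n = 454003, so 531441 ≥ 454003.
Inductive step: suppose the statement holds for some k ≥ 11, so 3·3^k ≥ 31k^4 + 12k.
Then 3·3^(k + 1) = 3·(3·3^k) ≥ 3·(31k^4 + 12k).
Also, for k ≥ 11 we have 3·(31k^4 + 12k) ≥ 31(k+1)^4 + 12(k+1), since 3·(31k^4 + 12k) − (31(k+1)^4 + 12(k+1)) = 62k^4 - 124k^3 - 186k^2 - 100k - 43, which is nonnegative for all k ≥ 11.
Combining, 3·3^(k + 1) ≥ 31(k+1)^4 + 12(k+1).
This completes the induction.
Hence the smallest such M is 11.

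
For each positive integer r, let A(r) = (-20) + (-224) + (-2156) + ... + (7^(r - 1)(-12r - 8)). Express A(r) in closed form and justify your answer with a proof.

A(r) = -7^r(2r + 1) + 1

We claim A(r) = -7^r(2r + 1) + 1 for all r ≥ 1.
Base step (r = 1): A(1) = -20, and the closed form gives -20. They agree.
Inductive step: assume the claim holds for r = j, so A(j) = -7^j(2j + 1) + 1.
Then A(j+1) = A(j) + (7^j(-12j - 20)) = (-7^j(2j + 1) + 1) + (7^j(-12j - 20)).
Simplifying, A(j+1) = -14·7^j·j - 21·7^j + 1 = -7^(j+1)(2(j+1) + 1) + 1,
which is the closed form with r = j+1.
Hence, by induction on r, the claim holds for every r ≥ 1.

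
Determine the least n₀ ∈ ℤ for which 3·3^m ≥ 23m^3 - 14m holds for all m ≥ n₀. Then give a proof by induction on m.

At m = 7: 6561 < 7791, so the inequality fails and n₀ ≥ 8. We prove 3·3^m ≥ 23m^3 - 14m for all m ≥ 8.
When m = 8: 3·3^m = 19683 and 23m^3 - 14m = 11664, so 19683 ≥ 11664.
For the inductive step, assume it holds for an arbitrary j ≥ 8, so 3·3^j ≥ 23j^3 - 14j.
Then 3·3^(j + 1) = 3·(3·3^j) ≥ 3·(23j^3 - 14j).
Also, for j ≥ 8 we have 3·(23j^3 - 14j) ≥ 23(j+1)^3 - 14(j+1), since 3·(23j^3 - 14j) − (23(j+1)^3 - 14(j+1)) = 46j^3 - 69j^2 - 97j - 9, which is nonnegative for all j ≥ 8.
Combining, 3·3^(j + 1) ≥ 23(j+1)^3 - 14(j+1).
By induction, the statement is established for all m ≥ 8.
Hence the smallest such n₀ is 8.

n₀ = 8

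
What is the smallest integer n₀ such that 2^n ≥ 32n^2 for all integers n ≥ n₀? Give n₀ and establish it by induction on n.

n₀ = 13

At n = 12: 4096 < 4608, so the inequality fails and n₀ ≥ 13. We prove 2^n ≥ 32n^2 for all n ≥ 13.
Base step (n = 13): 2^n = 8192 and 32n^2 = 5408, so 8192 ≥ 5408.
For the inductive step, assume it holds for an arbitrary i ≥ 13, so 2^i ≥ 32i^2.
Then 2^(i + 1) = 2·(2^i) ≥ 2·(32i^2).
Also, for i ≥ 13 we have 2·(32i^2) ≥ 32(i+1)^2, since 2 ≥ (1 + 1/i)^2 for all i ≥ 13.
Combining, 2^(i + 1) ≥ 32(i+1)^2.
Hence, by induction on n, the claim holds for every n ≥ 13.
Hence the smallest such n₀ is 13.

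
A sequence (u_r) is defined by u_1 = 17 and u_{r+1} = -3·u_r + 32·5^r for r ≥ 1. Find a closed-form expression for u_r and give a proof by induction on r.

Computing the first terms: u_1 = 17, u_2 = 109, u_3 = 473. This suggests u_r = (-3)^r + 4·5^r.
For the base case r = 1: the formula gives 17 = 17 = u_1.
Inductive step: assume the claim holds for r = i, so u_i = (-3)^i + 4·5^i.
Then u_{i+1} = -3·u_i + 32·5^i = -3·((-3)^i + 4·5^i) + 32·5^i = (-3)^(i + 1) + 4·5^(i + 1),
which is the claimed formula at r = i+1.
By the principle of mathematical induction, the result holds for all r ≥ 1.

u_r = (-3)^r + 4·5^r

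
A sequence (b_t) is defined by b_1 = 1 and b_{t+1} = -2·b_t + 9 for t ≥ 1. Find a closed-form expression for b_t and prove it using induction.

Computing the first terms: b_1 = 1, b_2 = 7, b_3 = -5. This suggests b_t = (-2)^t + 3.
Base step (t = 1): the formula gives 1 = 1 = b_1.
Suppose the result is true for t = i, so b_i = (-2)^i + 3.
Then b_{i+1} = -2·b_i + 9 = -2·((-2)^i + 3) + 9 = (-2)^(i + 1) + 3,
which is the claimed formula at t = i+1.
This completes the induction.

b_t = (-2)^t + 3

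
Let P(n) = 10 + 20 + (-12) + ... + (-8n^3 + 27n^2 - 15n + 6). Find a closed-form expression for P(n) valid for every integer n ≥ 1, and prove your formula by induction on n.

We claim P(n) = -n(2n^3 - 5n^2 - 4n - 3) for all n ≥ 1.
Base case (n = 1): P(1) = 10, and the closed form gives 10. They agree.
Suppose the result is true for n = p, so P(p) = p(-2p^3 + 5p^2 + 4p + 3).
Then P(p+1) = P(p) + (-8p^3 + 3p^2 + 15p + 10) = (p(-2p^3 + 5p^2 + 4p + 3)) + (-8p^3 + 3p^2 + 15p + 10).
Simplifying, P(p+1) = -(p + 1)(2p^3 + p^2 - 8p - 10) = -(p+1)(2(p+1)^3 - 5(p+1)^2 - 4(p+1) - 3),
which is the closed form with n = p+1.
Hence, by induction on n, the claim holds for every n ≥ 1.

P(n) = -n(2n^3 - 5n^2 - 4n - 3)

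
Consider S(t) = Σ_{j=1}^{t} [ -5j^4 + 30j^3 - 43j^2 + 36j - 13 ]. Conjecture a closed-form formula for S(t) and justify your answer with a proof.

S(t) = -t(t^4 - 5t^3 + t^2 - 4t + 2)

We claim S(t) = -t(t^4 - 5t^3 + t^2 - 4t + 2) for all t ≥ 1.
When t = 1: S(1) = 5, and the closed form gives 5. They agree.
Inductive step: suppose the statement holds for some j ≥ 1, so S(j) = j(-j^4 + 5j^3 - j^2 + 4j - 2).
Then S(j+1) = S(j) + (-5j^4 + 10j^3 + 17j^2 + 20j + 5) = (j(-j^4 + 5j^3 - j^2 + 4j - 2)) + (-5j^4 + 10j^3 + 17j^2 + 20j + 5).
Simplifying, S(j+1) = -(j + 1)(j^4 - j^3 - 8j^2 - 13j - 5) = -(j+1)((j+1)^4 - 5(j+1)^3 + (j+1)^2 - 4(j+1) + 2),
which is the closed form with t = j+1.
This completes the induction.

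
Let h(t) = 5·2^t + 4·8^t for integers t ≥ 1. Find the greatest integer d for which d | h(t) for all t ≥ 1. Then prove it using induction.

d = 6

Computing the first values: h(1) = 42 and h(2) = 276; gcd(42, 276) = 6, so d ≤ 6.
We prove 6 | 5·2^t + 4·8^t for all t ≥ 1 by induction on t.
For the base case t = 1: h(1) = 42 = 6·(7), so 6 | h(1).
For the inductive step, assume it holds for an arbitrary k ≥ 1, i.e. 6 | h(k). Then
h(k+1) − 8·h(k) = (5·2^(k+1) + 4·8^(k+1)) − 8·(5·2^k + 4·8^k) = (5)·2^k·(2 − 8) = (-30)·2^k. Since 6 | h(k) by the inductive hypothesis, 6 | 8·h(k); and 6 | -30 since -30 = 6·-5. Therefore 6 | h(k+1).
This completes the induction.
Therefore the largest such d is 6.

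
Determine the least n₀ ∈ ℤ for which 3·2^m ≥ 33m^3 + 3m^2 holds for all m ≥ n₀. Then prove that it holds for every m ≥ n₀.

n₀ = 16

At m = 15: 98304 < 112050, so the inequality fails and n₀ ≥ 16. We prove 3·2^m ≥ 33m^3 + 3m^2 for all m ≥ 16.
Base case (m = 16): 3·2^m = 196608 and 33m^3 + 3m^2 = 135936, so 196608 ≥ 135936.
Inductive step: suppose the statement holds for some j ≥ 16, so 3·2^j ≥ 33j^3 + 3j^2.
Then 3·2^(j + 1) = 2·(3·2^j) ≥ 2·(33j^3 + 3j^2).
Also, for j ≥ 16 we have 2·(33j^3 + 3j^2) ≥ 33(j+1)^3 + 3(j+1)^2, since 2·(33j^3 + 3j^2) − (33(j+1)^3 + 3(j+1)^2) = 33j^3 - 96j^2 - 105j - 36, which is nonnegative for all j ≥ 16.
Combining, 3·2^(j + 1) ≥ 33(j+1)^3 + 3(j+1)^2.
This completes the induction.
Hence the smallest such n₀ is 16.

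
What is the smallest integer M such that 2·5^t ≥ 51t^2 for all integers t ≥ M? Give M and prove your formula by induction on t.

M = 4

At t = 3: 250 < 459, so the inequality fails and M ≥ 4. We prove 2·5^t ≥ 51t^2 for all t ≥ 4.
Base case (t = 4): 2·5^t = 1250 and 51t^2 = 816, so 1250 ≥ 816.
For the inductive step, assume it holds for an arbitrary r ≥ 4, so 2·5^r ≥ 51r^2.
Then 2·5^(r + 1) = 5·(2·5^r) ≥ 5·(51r^2).
Also, for r ≥ 4 we have 5·(51r^2) ≥ 51(r+1)^2, since 5 ≥ (1 + 1/r)^2 for all r ≥ 4.
Combining, 2·5^(r + 1) ≥ 51(r+1)^2.
By induction, the statement is established for all t ≥ 4.
Hence the smallest such M is 4.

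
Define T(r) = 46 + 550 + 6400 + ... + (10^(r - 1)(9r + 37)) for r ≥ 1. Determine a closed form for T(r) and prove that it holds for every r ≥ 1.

We claim T(r) = 10^r(r + 4) - 4 for all r ≥ 1.
Base case (r = 1): T(1) = 46, and the closed form gives 46. They agree.
Suppose the result is true for r = j, so T(j) = 10^j(j + 4) - 4.
Then T(j+1) = T(j) + (10^j(9j + 46)) = (10^j(j + 4) - 4) + (10^j(9j + 46)).
Simplifying, T(j+1) = 10·10^j·j + 50·10^j - 4 = 10^(j+1)((j+1) + 4) - 4,
which is the closed form with r = j+1.
By the principle of mathematical induction, the result holds for all r ≥ 1.

T(r) = 10^r(r + 4) - 4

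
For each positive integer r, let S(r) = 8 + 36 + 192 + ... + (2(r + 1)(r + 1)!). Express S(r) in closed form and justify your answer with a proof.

S(r) = 2(r + 2)! - 4

We claim S(r) = 2(r + 2)! - 4 for all r ≥ 1.
For the base case r = 1: S(1) = 8, and the closed form gives 8. They agree.
Inductive step: assume the claim holds for r = i, so S(i) = 2(i + 2)! - 4.
Then S(i+1) = S(i) + (2(i + 2)(i + 2)!) = (2(i + 2)! - 4) + (2(i + 2)(i + 2)!).
Simplifying, S(i+1) = 2((i+1) + 2)! - 4,
which is the closed form with r = i+1.
This completes the induction.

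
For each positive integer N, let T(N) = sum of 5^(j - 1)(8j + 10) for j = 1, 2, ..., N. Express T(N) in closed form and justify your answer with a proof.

We claim T(N) = 2·5^N(N + 1) - 2 for all N ≥ 1.
When N = 1: T(1) = 18, and the closed form gives 18. They agree.
Suppose the result is true for N = j, so T(j) = 2·5^j(j + 1) - 2.
Then T(j+1) = T(j) + (5^j(8j + 18)) = (2·5^j(j + 1) - 2) + (5^j(8j + 18)).
Simplifying, T(j+1) = 10·5^j·j + 20·5^j - 2 = 2·5^(j+1)((j+1) + 1) - 2,
which is the closed form with N = j+1.
By the principle of mathematical induction, the result holds for all N ≥ 1.

T(N) = 2·5^N(N + 1) - 2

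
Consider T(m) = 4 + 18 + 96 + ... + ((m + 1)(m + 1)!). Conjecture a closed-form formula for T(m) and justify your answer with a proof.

We claim T(m) = (m + 2)! - 2 for all m ≥ 1.
Base case (m = 1): T(1) = 4, and the closed form gives 4. They agree.
Inductive step: assume the claim holds for m = j, so T(j) = (j + 2)! - 2.
Then T(j+1) = T(j) + ((j + 2)(j + 2)!) = ((j + 2)! - 2) + ((j + 2)(j + 2)!).
Simplifying, T(j+1) = ((j+1) + 2)! - 2,
which is the closed form with m = j+1.
Hence, by induction on m, the claim holds for every m ≥ 1.

T(m) = (m + 2)! - 2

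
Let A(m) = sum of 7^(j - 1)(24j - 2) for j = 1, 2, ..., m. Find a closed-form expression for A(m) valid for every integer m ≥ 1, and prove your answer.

We claim A(m) = 7^m(4m - 1) + 1 for all m ≥ 1.
Base case (m = 1): A(1) = 22, and the closed form gives 22. They agree.
Inductive step: suppose the statement holds for some j ≥ 1, so A(j) = 7^j(4j - 1) + 1.
Then A(j+1) = A(j) + (7^j(24j + 22)) = (7^j(4j - 1) + 1) + (7^j(24j + 22)).
Simplifying, A(j+1) = 28·7^j·j + 21·7^j + 1 = 7^(j+1)(4(j+1) - 1) + 1,
which is the closed form with m = j+1.
By induction, the statement is established for all m ≥ 1.

A(m) = 7^m(4m - 1) + 1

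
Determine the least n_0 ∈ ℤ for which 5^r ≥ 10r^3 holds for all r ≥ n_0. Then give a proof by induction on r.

At r = 4: 625 < 640, so the inequality fails and n_0 ≥ 5. We prove 5^r ≥ 10r^3 for all r ≥ 5.
Base step (r = 5): 5^r = 3125 and 10r^3 = 1250, so 3125 ≥ 1250.
For the inductive step, assume it holds for an arbitrary p ≥ 5, so 5^p ≥ 10p^3.
Then 5^(p + 1) = 5·(5^p) ≥ 5·(10p^3).
Also, for p ≥ 5 we have 5·(10p^3) ≥ 10(p+1)^3, since 5 ≥ (1 + 1/p)^3 for all p ≥ 5.
Combining, 5^(p + 1) ≥ 10(p+1)^3.
Hence, by induction on r, the claim holds for every r ≥ 5.
Hence the smallest such n_0 is 5.

n_0 = 5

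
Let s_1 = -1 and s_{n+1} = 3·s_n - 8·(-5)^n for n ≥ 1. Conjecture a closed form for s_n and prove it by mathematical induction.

s_n = (-5)^n + 4·3^(n - 1)

Computing the first terms: s_1 = -1, s_2 = 37, s_3 = -89. This suggests s_n = (-5)^n + 4·3^(n - 1).
Base case (n = 1): the formula gives -1 = -1 = s_1.
Inductive step: assume the claim holds for n = r, so s_r = (-5)^r + 4·3^(r - 1).
Then s_{r+1} = 3·s_r - 8·(-5)^r = 3·((-5)^r + 4·3^(r - 1)) - 8·(-5)^r = (-5)^(r + 1) + 4·3^r = (-5)^(r+1) + 4·3^((r+1) - 1),
which is the claimed formula at n = r+1.
By the principle of mathematical induction, the result holds for all n ≥ 1.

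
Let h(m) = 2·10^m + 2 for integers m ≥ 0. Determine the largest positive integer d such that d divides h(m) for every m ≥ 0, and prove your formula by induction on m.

Computing the first values: h(0) = 4 and h(1) = 22; gcd(4, 22) = 2, so d ≤ 2.
We prove 2 | 2·10^m + 2 for all m ≥ 0 by induction on m.
When m = 0: h(0) = 4 = 2·(2), so 2 | h(0).
Suppose the result is true for m = j, i.e. 2 | h(j). Then
h(j+1) = 2·10^(j+1) + 2 = 10·(2·10^j + 2) - 18 = 10·h(j) - 18. The first term is divisible by 2 by the inductive hypothesis, and -18 is divisible by 2. Hence 2 | h(j+1).
This completes the induction.
Therefore the largest such d is 2.

d = 2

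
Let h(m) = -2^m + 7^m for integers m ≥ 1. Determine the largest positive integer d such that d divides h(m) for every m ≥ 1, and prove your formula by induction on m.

Computing the first values: h(1) = 5 and h(2) = 45; gcd(5, 45) = 5, so d ≤ 5.
We prove 5 | -2^m + 7^m for all m ≥ 1 by induction on m.
Base case (m = 1): h(1) = 5 = 5·(1), so 5 | h(1).
For the inductive step, assume it holds for an arbitrary r ≥ 1, i.e. 5 | h(r). Then
7^{r+1} − 2^{r+1} = 7·7^r − 2·2^r = 7·(7^r − 2^r) + (5)·2^r. The first term is divisible by 5 by the inductive hypothesis, and the second term (5)·2^r is divisible by 5 since 5 | 5. Hence 5 | h(r+1).
By induction, the statement is established for all m ≥ 1.
Therefore the largest such d is 5.

d = 5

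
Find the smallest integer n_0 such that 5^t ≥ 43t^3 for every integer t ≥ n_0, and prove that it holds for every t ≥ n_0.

At t = 5: 3125 < 5375, so the inequality fails and n_0 ≥ 6. We prove 5^t ≥ 43t^3 for all t ≥ 6.
Base step (t = 6): 5^t = 15625 and 43t^3 = 9288, so 15625 ≥ 9288.
For the inductive step, assume it holds for an arbitrary p ≥ 6, so 5^p ≥ 43p^3.
Then 5^(p + 1) = 5·(5^p) ≥ 5·(43p^3).
Also, for p ≥ 6 we have 5·(43p^3) ≥ 43(p+1)^3, since 5 ≥ (1 + 1/p)^3 for all p ≥ 6.
Combining, 5^(p + 1) ≥ 43(p+1)^3.
This completes the induction.
Hence the smallest such n_0 is 6.

n_0 = 6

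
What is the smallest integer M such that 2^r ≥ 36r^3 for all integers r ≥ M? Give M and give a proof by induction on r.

At r = 17: 131072 < 176868, so the inequality fails and M ≥ 18. We prove 2^r ≥ 36r^3 for all r ≥ 18.
When r = 18: 2^r = 262144 and 36r^3 = 209952, so 262144 ≥ 209952.
Inductive step: suppose the statement holds for some j ≥ 18, so 2^j ≥ 36j^3.
Then 2^(j + 1) = 2·(2^j) ≥ 2·(36j^3).
Also, for j ≥ 18 we have 2·(36j^3) ≥ 36(j+1)^3, since 2 ≥ (1 + 1/j)^3 for all j ≥ 18.
Combining, 2^(j + 1) ≥ 36(j+1)^3.
Hence, by induction on r, the claim holds for every r ≥ 18.
Hence the smallest such M is 18.

M = 18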